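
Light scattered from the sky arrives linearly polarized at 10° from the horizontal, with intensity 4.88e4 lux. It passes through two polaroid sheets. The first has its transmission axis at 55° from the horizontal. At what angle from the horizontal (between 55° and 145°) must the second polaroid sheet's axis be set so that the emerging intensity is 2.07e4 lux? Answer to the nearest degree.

θ ≈ 78°

I₁ = I₀ cos²(55° − 10°) = I₀ cos²(45°) = 0.5 I₀.
Target fraction: 2.07e4 / 4.88e4 lux = 0.4242 of I₀.
Need I₂/I₀ = 0.4242, so cos²(θ − 55°) = 0.4242 / 0.5 = 0.8484.
θ − 55° = arccos(√0.8484) = 22.9°, giving θ ≈ 55 + 22.9 = 77.9°.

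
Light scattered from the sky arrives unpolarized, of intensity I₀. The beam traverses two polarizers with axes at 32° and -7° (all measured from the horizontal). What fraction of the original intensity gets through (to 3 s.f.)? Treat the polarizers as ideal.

Unpolarized light through the first polarizer → I₁ = ½ I₀, now polarized at 32°.
I₂ = I₁ cos²(-7° − 32°) = 0.5 I₀ · cos²(39°) = 0.302 I₀.
Transmitted fraction = 0.302.

≈ 0.302 I₀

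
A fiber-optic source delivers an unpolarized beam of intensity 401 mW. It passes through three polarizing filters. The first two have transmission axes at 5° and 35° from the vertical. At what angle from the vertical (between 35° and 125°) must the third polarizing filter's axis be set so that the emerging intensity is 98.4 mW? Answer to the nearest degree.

Unpolarized light through the first polarizer → I₁ = ½ I₀, now polarized at 5°.
I₂ = I₁ cos²(35° − 5°) = 0.5 I₀ · cos²(30°) = 0.375 I₀.
Target fraction: 98.4 / 401 mW = 0.2454 of I₀.
Need I₃/I₀ = 0.2454, so cos²(θ − 35°) = 0.2454 / 0.375 = 0.6544.
θ − 35° = arccos(√0.6544) = 36.0°, giving θ ≈ 35 + 36.0 = 71.0°.

θ ≈ 71°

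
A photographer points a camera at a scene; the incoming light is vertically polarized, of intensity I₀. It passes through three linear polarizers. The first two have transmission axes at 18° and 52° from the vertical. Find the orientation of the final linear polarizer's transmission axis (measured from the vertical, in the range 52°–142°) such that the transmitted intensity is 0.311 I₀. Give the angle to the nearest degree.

θ ≈ 97°

By Malus's law, I₁ = I₀ cos²(18° − 0°) = I₀ cos²(18°) = 0.9045 I₀.
I₂ = I₁ cos²(52° − 18°) = 0.9045 I₀ · cos²(34°) = 0.6217 I₀.
Need I₃/I₀ = 0.311, so cos²(θ − 52°) = 0.311 / 0.6217 = 0.5003.
θ − 52° = arccos(√0.5003) = 45.0°, giving θ ≈ 52 + 45.0 = 97.0°.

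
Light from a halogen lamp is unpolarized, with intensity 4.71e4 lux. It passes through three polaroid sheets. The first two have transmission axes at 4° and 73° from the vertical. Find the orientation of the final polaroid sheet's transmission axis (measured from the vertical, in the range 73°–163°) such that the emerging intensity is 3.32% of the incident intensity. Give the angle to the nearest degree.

Unpolarized light through the first polarizer → I₁ = ½ I₀, now polarized at 4°.
I₂ = I₁ cos²(73° − 4°) = 0.5 I₀ · cos²(69°) = 0.06421 I₀.
Need I₃/I₀ = 0.0332, so cos²(θ − 73°) = 0.0332 / 0.06421 = 0.517.
θ − 73° = arccos(√0.517) = 44.0°, giving θ ≈ 73 + 44.0 = 117.0°.

θ ≈ 117°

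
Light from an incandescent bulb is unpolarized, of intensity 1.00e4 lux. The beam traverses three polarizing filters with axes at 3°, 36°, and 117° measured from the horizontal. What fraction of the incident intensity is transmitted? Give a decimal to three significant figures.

Unpolarized light through the first polarizer → I₁ = 1.00e4 lux/2 = 5000 lux, polarized at 3°.
I₂ = I₁ · cos²(33°) = 5000 · 0.7034 = 3517 lux.
I₃ = I₂ · cos²(81°) = 3517 · 0.02447 = 86.06 lux.
Transmitted fraction = 0.008606.

I/I₀ ≈ 0.00861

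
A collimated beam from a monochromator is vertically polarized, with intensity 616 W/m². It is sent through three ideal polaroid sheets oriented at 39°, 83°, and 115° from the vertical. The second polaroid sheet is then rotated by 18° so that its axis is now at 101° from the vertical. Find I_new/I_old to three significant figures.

I_new/I_old ≈ 0.558

Before rotation:
I₁ = I₀ cos²(39° − 0°) = I₀ cos²(39°) = 0.604 I₀.
I₂ = I₁ cos²(83° − 39°) = 0.604 I₀ · cos²(44°) = 0.3125 I₀.
I₃ = I₂ cos²(115° − 83°) = 0.3125 I₀ · cos²(32°) = 0.2248 I₀.
After rotation:
I₁ = I₀ cos²(39° − 0°) = I₀ cos²(39°) = 0.604 I₀.
I₂ = I₁ cos²(101° − 39°) = 0.604 I₀ · cos²(62°) = 0.1331 I₀.
I₃ = I₂ cos²(115° − 101°) = 0.1331 I₀ · cos²(14°) = 0.1253 I₀.
Ratio = 0.1253 / 0.2248 = 0.5576.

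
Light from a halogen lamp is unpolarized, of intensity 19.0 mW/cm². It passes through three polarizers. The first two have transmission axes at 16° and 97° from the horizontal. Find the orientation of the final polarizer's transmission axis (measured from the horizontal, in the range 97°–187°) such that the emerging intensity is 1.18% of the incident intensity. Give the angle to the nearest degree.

θ ≈ 108°

Unpolarized light through the first polarizer → I₁ = ½ I₀, now polarized at 16°.
I₂ = I₁ cos²(97° − 16°) = 0.5 I₀ · cos²(81°) = 0.01224 I₀.
Need I₃/I₀ = 0.0118, so cos²(θ − 97°) = 0.0118 / 0.01224 = 0.9644.
θ − 97° = arccos(√0.9644) = 10.9°, giving θ ≈ 97 + 10.9 = 107.9°.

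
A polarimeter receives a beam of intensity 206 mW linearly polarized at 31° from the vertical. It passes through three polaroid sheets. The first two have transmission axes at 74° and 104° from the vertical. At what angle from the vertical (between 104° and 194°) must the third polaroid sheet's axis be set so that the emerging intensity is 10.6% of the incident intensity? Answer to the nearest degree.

θ ≈ 163°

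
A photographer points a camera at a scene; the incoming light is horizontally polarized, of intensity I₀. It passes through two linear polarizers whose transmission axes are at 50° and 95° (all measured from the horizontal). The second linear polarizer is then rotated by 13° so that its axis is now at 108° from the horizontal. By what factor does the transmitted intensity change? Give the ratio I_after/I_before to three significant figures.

Before rotation:
By Malus's law, I₁ = I₀ cos²(50° − 0°) = I₀ cos²(50°) = 0.4132 I₀.
I₂ = I₁ cos²(95° − 50°) = 0.4132 I₀ · cos²(45°) = 0.2066 I₀.
After rotation:
I₁ = I₀ cos²(50° − 0°) = I₀ cos²(50°) = 0.4132 I₀.
I₂ = I₁ cos²(108° − 50°) = 0.4132 I₀ · cos²(58°) = 0.116 I₀.
Ratio = 0.116 / 0.2066 = 0.5616.

I_new/I_old ≈ 0.562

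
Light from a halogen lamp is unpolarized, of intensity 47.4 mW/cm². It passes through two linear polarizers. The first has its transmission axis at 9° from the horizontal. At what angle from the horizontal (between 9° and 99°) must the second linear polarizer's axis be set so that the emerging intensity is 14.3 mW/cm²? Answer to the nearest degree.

θ ≈ 48°

Unpolarized light through the first polarizer → I₁ = ½ I₀, now polarized at 9°.
Target fraction: 14.3 / 47.4 mW/cm² = 0.3017 of I₀.
Need I₂/I₀ = 0.3017, so cos²(θ − 9°) = 0.3017 / 0.5 = 0.6034.
θ − 9° = arccos(√0.6034) = 39.0°, giving θ ≈ 9 + 39.0 = 48.0°.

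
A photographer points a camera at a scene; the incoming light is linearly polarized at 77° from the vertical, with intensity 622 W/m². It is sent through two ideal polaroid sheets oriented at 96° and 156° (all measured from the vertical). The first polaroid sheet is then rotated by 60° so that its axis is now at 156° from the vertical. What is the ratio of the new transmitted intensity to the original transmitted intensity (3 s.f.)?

Before rotation:
I₁ = I₀ cos²(96° − 77°) = I₀ cos²(19°) = 0.894 I₀.
I₂ = I₁ cos²(156° − 96°) = 0.894 I₀ · cos²(60°) = 0.2235 I₀.
After rotation:
I₁ = I₀ cos²(156° − 77°) = I₀ cos²(79°) = 0.03641 I₀.
I₂ = I₁ cos²(156° − 156°) = 0.03641 I₀ · cos²(0°) = 0.03641 I₀.
Ratio = 0.03641 / 0.2235 = 0.1629.

I_new/I_old ≈ 0.163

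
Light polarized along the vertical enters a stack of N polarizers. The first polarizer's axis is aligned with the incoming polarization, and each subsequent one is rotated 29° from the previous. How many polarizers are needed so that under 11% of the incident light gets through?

N = 10

First polarizer is aligned with the polarization: full transmission.
Each further stage multiplies by cos²(29°) = 0.765.
After N polarizers: T = 0.765^(N−1). Require T < 0.11 ⇒ N−1 > ln(0.11)/ln(0.765) = 8.24, so N−1 ≥ 9 and N = 10.
Check: N=10 gives T = 0.08969 < 0.11; N=9 gives T = 0.1172.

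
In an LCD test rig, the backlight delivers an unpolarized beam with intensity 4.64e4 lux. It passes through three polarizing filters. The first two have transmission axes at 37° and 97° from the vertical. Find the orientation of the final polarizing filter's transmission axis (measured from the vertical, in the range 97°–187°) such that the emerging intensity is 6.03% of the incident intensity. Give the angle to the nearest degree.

Unpolarized light through the first polarizer → I₁ = ½ I₀, now polarized at 37°.
I₂ = I₁ cos²(97° − 37°) = 0.5 I₀ · cos²(60°) = 0.125 I₀.
Need I₃/I₀ = 0.0603, so cos²(θ − 97°) = 0.0603 / 0.125 = 0.4824.
θ − 97° = arccos(√0.4824) = 46.0°, giving θ ≈ 97 + 46.0 = 143.0°.

θ ≈ 143°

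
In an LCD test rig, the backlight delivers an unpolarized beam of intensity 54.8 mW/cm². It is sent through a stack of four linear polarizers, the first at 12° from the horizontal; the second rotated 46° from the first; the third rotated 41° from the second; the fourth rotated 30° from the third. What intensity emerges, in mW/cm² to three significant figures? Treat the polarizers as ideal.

I ≈ 5.65 mW/cm²

Unpolarized light through the first polarizer → I₁ = 54.8 mW/cm²/2 = 27.4 mW/cm², polarized at 12°.
I₂ = I₁ · cos²(46°) = 27.4 · 0.4826 = 13.22 mW/cm².
I₃ = I₂ · cos²(41°) = 13.22 · 0.5696 = 7.531 mW/cm².
I₄ = I₃ · cos²(30°) = 7.531 · 0.75 = 5.648 mW/cm².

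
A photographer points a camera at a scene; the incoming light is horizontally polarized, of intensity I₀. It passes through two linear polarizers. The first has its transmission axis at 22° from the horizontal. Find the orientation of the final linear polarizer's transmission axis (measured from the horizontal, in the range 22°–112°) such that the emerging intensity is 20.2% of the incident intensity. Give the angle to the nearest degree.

θ ≈ 83°

I₁ = I₀ cos²(22° − 0°) = I₀ cos²(22°) = 0.8597 I₀.
Need I₂/I₀ = 0.202, so cos²(θ − 22°) = 0.202 / 0.8597 = 0.235.
θ − 22° = arccos(√0.235) = 61.0°, giving θ ≈ 22 + 61.0 = 83.0°.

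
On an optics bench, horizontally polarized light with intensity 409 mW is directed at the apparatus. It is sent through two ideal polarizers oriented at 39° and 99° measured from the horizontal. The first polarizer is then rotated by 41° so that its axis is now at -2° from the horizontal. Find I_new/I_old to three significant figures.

I_new/I_old ≈ 0.241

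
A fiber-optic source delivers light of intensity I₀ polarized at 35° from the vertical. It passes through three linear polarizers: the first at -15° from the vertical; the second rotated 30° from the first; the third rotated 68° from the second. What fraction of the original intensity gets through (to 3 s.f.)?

≈ 0.0435 I₀

By Malus's law, I₁ = I₀ cos²(-15° − 35°) = I₀ cos²(50°) = 0.4132 I₀.
I₂ = I₁ cos²(30°) = 0.4132 · 0.75 I₀ = 0.3099 I₀.
I₃ = I₂ cos²(68°) = 0.3099 · 0.1403 I₀ = 0.04349 I₀.
Transmitted fraction = 0.04349.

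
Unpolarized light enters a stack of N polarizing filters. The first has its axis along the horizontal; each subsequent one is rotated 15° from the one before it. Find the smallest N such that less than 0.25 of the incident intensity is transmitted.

N = 11

First polarizer halves the unpolarized light: factor 1/2.
Each further stage multiplies by cos²(15°) = 0.933.
After N polarizers: T = 0.5·0.933^(N−1). Require T < 0.25 ⇒ N−1 > ln(0.25/0.5)/ln(0.933) = 10.00, so N−1 ≥ 10 and N = 11.
Check: N=11 gives T = 0.2499 < 0.25; N=10 gives T = 0.2679.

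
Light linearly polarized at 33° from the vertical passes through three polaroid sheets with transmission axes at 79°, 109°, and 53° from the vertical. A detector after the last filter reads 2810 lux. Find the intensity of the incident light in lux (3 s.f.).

I₁ = I₀ cos²(79° − 33°) = I₀ cos²(46°) = 0.4826 I₀.
I₂ = I₁ cos²(109° − 79°) = 0.4826 I₀ · cos²(30°) = 0.3619 I₀.
I₃ = I₂ cos²(53° − 109°) = 0.3619 I₀ · cos²(56°) = 0.1132 I₀.
So 2810 lux = 0.1132 I₀, giving I₀ = 2810/0.1132 = 2.483e+04 lux.

I₀ ≈ 2.48e4 lux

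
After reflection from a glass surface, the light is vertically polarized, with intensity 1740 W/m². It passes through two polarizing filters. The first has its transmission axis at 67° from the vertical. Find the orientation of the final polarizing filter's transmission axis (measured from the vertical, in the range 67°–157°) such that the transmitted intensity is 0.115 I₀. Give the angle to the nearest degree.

θ ≈ 97°

I₁ = I₀ cos²(67° − 0°) = I₀ cos²(67°) = 0.1527 I₀.
Need I₂/I₀ = 0.115, so cos²(θ − 67°) = 0.115 / 0.1527 = 0.7533.
θ − 67° = arccos(√0.7533) = 29.8°, giving θ ≈ 67 + 29.8 = 96.8°.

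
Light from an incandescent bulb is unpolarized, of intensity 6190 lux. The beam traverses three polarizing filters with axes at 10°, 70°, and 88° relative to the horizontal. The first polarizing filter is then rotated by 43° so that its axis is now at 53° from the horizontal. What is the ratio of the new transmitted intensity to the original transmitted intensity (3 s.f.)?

I_new/I_old ≈ 3.66

Before rotation:
Unpolarized light through the first polarizer → I₁ = ½ I₀, now polarized at 10°.
I₂ = I₁ cos²(70° − 10°) = 0.5 I₀ · cos²(60°) = 0.125 I₀.
I₃ = I₂ cos²(88° − 70°) = 0.125 I₀ · cos²(18°) = 0.1131 I₀.
After rotation:
Unpolarized light through the first polarizer → I₁ = ½ I₀, now polarized at 53°.
I₂ = I₁ cos²(70° − 53°) = 0.5 I₀ · cos²(17°) = 0.4573 I₀.
I₃ = I₂ cos²(88° − 70°) = 0.4573 I₀ · cos²(18°) = 0.4136 I₀.
Ratio = 0.4136 / 0.1131 = 3.658.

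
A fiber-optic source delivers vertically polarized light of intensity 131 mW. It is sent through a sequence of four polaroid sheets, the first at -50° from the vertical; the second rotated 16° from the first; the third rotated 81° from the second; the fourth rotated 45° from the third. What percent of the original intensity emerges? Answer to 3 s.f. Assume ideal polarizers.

≈ 0.467%

By Malus's law, I₁ = 131 mW · cos²(50°) = 54.13 mW.
I₂ = I₁ · cos²(16°) = 54.13 · 0.924 = 50.01 mW.
I₃ = I₂ · cos²(81°) = 50.01 · 0.02447 = 1.224 mW.
I₄ = I₃ · cos²(45°) = 1.224 · 0.5 = 0.612 mW.
That is 0.4671% of the incident intensity.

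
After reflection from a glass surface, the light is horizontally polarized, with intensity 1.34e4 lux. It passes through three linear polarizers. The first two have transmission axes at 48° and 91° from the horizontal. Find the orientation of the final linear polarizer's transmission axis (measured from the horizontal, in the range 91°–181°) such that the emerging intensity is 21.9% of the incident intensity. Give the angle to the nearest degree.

I₁ = I₀ cos²(48° − 0°) = I₀ cos²(48°) = 0.4477 I₀.
I₂ = I₁ cos²(91° − 48°) = 0.4477 I₀ · cos²(43°) = 0.2395 I₀.
Need I₃/I₀ = 0.219, so cos²(θ − 91°) = 0.219 / 0.2395 = 0.9145.
θ − 91° = arccos(√0.9145) = 17.0°, giving θ ≈ 91 + 17.0 = 108.0°.

θ ≈ 108°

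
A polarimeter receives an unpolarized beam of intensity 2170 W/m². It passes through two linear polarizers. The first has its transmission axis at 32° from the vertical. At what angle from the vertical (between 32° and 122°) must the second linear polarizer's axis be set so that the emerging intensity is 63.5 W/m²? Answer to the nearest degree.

Unpolarized light through the first polarizer → I₁ = ½ I₀, now polarized at 32°.
Target fraction: 63.5 / 2170 W/m² = 0.02926 of I₀.
Need I₂/I₀ = 0.02926, so cos²(θ − 32°) = 0.02926 / 0.5 = 0.05853.
θ − 32° = arccos(√0.05853) = 76.0°, giving θ ≈ 32 + 76.0 = 108.0°.

θ ≈ 108°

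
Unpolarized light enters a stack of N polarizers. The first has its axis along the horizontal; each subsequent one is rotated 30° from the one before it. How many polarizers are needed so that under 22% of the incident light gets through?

N = 4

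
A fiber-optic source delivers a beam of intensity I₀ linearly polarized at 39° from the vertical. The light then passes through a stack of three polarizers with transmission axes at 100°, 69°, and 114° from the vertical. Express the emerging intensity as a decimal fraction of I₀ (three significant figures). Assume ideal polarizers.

I₁ = I₀ cos²(100° − 39°) = I₀ cos²(61°) = 0.235 I₀.
I₂ = I₁ cos²(69° − 100°) = 0.235 I₀ · cos²(31°) = 0.1727 I₀.
I₃ = I₂ cos²(114° − 69°) = 0.1727 I₀ · cos²(45°) = 0.08635 I₀.
Transmitted fraction = 0.08635.

≈ 0.0863 I₀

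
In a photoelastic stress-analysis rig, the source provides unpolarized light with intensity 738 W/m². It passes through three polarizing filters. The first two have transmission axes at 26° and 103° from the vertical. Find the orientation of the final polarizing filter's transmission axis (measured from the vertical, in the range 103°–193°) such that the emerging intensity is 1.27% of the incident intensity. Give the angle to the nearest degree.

θ ≈ 148°

Unpolarized light through the first polarizer → I₁ = ½ I₀, now polarized at 26°.
I₂ = I₁ cos²(103° − 26°) = 0.5 I₀ · cos²(77°) = 0.0253 I₀.
Need I₃/I₀ = 0.0127, so cos²(θ − 103°) = 0.0127 / 0.0253 = 0.5019.
θ − 103° = arccos(√0.5019) = 44.9°, giving θ ≈ 103 + 44.9 = 147.9°.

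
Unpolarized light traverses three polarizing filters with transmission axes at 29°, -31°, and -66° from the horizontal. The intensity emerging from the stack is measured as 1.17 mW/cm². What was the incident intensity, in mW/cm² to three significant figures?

I₀ ≈ 13.9 mW/cm²

Unpolarized light through the first polarizer → I₁ = ½ I₀, now polarized at 29°.
I₂ = I₁ cos²(-31° − 29°) = 0.5 I₀ · cos²(60°) = 0.125 I₀.
I₃ = I₂ cos²(-66° + 31°) = 0.125 I₀ · cos²(35°) = 0.08388 I₀.
So 1.17 mW/cm² = 0.08388 I₀, giving I₀ = 1.17/0.08388 = 13.95 mW/cm².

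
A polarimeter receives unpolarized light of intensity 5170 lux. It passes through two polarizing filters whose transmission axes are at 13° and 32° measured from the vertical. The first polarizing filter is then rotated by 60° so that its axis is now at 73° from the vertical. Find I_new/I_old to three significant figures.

I_new/I_old ≈ 0.637

Before rotation:
Unpolarized light through the first polarizer → I₁ = ½ I₀, now polarized at 13°.
I₂ = I₁ cos²(32° − 13°) = 0.5 I₀ · cos²(19°) = 0.447 I₀.
After rotation:
Unpolarized light through the first polarizer → I₁ = ½ I₀, now polarized at 73°.
I₂ = I₁ cos²(32° − 73°) = 0.5 I₀ · cos²(41°) = 0.2848 I₀.
Ratio = 0.2848 / 0.447 = 0.6371.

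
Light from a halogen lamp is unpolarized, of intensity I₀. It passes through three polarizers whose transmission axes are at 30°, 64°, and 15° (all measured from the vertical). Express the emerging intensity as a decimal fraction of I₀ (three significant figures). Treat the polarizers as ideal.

≈ 0.148 I₀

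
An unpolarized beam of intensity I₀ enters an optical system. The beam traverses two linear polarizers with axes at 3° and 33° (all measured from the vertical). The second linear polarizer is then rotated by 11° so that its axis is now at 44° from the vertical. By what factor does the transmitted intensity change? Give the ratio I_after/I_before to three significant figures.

Before rotation:
Unpolarized light through the first polarizer → I₁ = ½ I₀, now polarized at 3°.
I₂ = I₁ cos²(33° − 3°) = 0.5 I₀ · cos²(30°) = 0.375 I₀.
After rotation:
Unpolarized light through the first polarizer → I₁ = ½ I₀, now polarized at 3°.
I₂ = I₁ cos²(44° − 3°) = 0.5 I₀ · cos²(41°) = 0.2848 I₀.
Ratio = 0.2848 / 0.375 = 0.7594.

I_new/I_old ≈ 0.759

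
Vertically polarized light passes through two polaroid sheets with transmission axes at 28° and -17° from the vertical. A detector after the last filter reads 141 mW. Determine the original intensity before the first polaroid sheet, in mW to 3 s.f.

I₀ ≈ 362 mW

By Malus's law, I₁ = I₀ cos²(28° − 0°) = I₀ cos²(28°) = 0.7796 I₀.
I₂ = I₁ cos²(-17° − 28°) = 0.7796 I₀ · cos²(45°) = 0.3898 I₀.
So 141 mW = 0.3898 I₀, giving I₀ = 141/0.3898 = 361.7 mW.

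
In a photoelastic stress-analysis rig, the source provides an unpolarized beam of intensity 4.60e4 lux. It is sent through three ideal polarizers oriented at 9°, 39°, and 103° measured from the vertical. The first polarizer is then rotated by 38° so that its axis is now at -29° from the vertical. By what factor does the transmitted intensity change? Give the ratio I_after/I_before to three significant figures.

I_new/I_old ≈ 0.187

Before rotation:
Unpolarized light through the first polarizer → I₁ = ½ I₀, now polarized at 9°.
I₂ = I₁ cos²(39° − 9°) = 0.5 I₀ · cos²(30°) = 0.375 I₀.
I₃ = I₂ cos²(103° − 39°) = 0.375 I₀ · cos²(64°) = 0.07206 I₀.
After rotation:
Unpolarized light through the first polarizer → I₁ = ½ I₀, now polarized at -29°.
I₂ = I₁ cos²(39° + 29°) = 0.5 I₀ · cos²(68°) = 0.07017 I₀.
I₃ = I₂ cos²(103° − 39°) = 0.07017 I₀ · cos²(64°) = 0.01348 I₀.
Ratio = 0.01348 / 0.07206 = 0.1871.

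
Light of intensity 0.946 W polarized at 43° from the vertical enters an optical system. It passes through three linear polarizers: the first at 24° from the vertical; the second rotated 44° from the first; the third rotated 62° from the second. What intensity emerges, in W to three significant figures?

By Malus's law, I₁ = 0.946 W · cos²(19°) = 0.8457 W.
I₂ = I₁ · cos²(44°) = 0.8457 · 0.5174 = 0.4376 W.
I₃ = I₂ · cos²(62°) = 0.4376 · 0.2204 = 0.09645 W.

I ≈ 0.0965 W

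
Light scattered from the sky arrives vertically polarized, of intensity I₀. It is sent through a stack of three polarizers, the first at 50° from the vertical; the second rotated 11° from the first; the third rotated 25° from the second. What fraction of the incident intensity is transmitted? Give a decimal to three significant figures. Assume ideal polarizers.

By Malus's law, I₁ = I₀ cos²(50° − 0°) = I₀ cos²(50°) = 0.4132 I₀.
I₂ = I₁ cos²(11°) = 0.4132 · 0.9636 I₀ = 0.3981 I₀.
I₃ = I₂ cos²(25°) = 0.3981 · 0.8214 I₀ = 0.327 I₀.
Transmitted fraction = 0.327.

≈ 0.327 I₀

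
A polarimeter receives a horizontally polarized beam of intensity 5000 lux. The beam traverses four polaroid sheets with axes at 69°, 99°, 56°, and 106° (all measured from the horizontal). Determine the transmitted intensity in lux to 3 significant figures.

By Malus's law, I₁ = 5000 lux · cos²(69°) = 642.1 lux.
I₂ = I₁ · cos²(30°) = 642.1 · 0.75 = 481.6 lux.
I₃ = I₂ · cos²(43°) = 481.6 · 0.5349 = 257.6 lux.
I₄ = I₃ · cos²(50°) = 257.6 · 0.4132 = 106.4 lux.

I ≈ 106 lux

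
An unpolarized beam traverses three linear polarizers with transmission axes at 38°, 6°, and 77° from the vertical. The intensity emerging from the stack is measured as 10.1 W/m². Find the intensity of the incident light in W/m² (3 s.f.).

Unpolarized light through the first polarizer → I₁ = ½ I₀, now polarized at 38°.
I₂ = I₁ cos²(6° − 38°) = 0.5 I₀ · cos²(32°) = 0.3596 I₀.
I₃ = I₂ cos²(77° − 6°) = 0.3596 I₀ · cos²(71°) = 0.03811 I₀.
So 10.1 W/m² = 0.03811 I₀, giving I₀ = 10.1/0.03811 = 265 W/m².

I₀ ≈ 265 W/m²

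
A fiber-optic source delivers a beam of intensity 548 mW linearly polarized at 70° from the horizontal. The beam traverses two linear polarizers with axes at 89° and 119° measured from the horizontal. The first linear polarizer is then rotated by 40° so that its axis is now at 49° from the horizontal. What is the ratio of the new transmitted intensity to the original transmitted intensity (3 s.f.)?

Before rotation:
I₁ = I₀ cos²(89° − 70°) = I₀ cos²(19°) = 0.894 I₀.
I₂ = I₁ cos²(119° − 89°) = 0.894 I₀ · cos²(30°) = 0.6705 I₀.
After rotation:
I₁ = I₀ cos²(49° − 70°) = I₀ cos²(21°) = 0.8716 I₀.
I₂ = I₁ cos²(119° − 49°) = 0.8716 I₀ · cos²(70°) = 0.102 I₀.
Ratio = 0.102 / 0.6705 = 0.1521.

I_new/I_old ≈ 0.152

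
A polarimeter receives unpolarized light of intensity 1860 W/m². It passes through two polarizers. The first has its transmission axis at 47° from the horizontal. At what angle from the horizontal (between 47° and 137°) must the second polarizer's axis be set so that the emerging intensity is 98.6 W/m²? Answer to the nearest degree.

Unpolarized light through the first polarizer → I₁ = ½ I₀, now polarized at 47°.
Target fraction: 98.6 / 1860 W/m² = 0.05301 of I₀.
Need I₂/I₀ = 0.05301, so cos²(θ − 47°) = 0.05301 / 0.5 = 0.106.
θ − 47° = arccos(√0.106) = 71.0°, giving θ ≈ 47 + 71.0 = 118.0°.

θ ≈ 118°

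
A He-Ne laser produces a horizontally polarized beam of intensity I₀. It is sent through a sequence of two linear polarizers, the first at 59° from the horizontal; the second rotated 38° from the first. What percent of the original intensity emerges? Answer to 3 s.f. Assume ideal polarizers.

I₁ = I₀ cos²(59° − 0°) = I₀ cos²(59°) = 0.2653 I₀.
I₂ = I₁ cos²(38°) = 0.2653 · 0.621 I₀ = 0.1647 I₀.
That is 16.47% of the incident intensity.

≈ 16.5%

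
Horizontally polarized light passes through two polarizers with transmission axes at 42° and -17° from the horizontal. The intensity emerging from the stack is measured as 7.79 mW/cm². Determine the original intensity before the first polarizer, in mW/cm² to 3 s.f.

I₁ = I₀ cos²(42° − 0°) = I₀ cos²(42°) = 0.5523 I₀.
I₂ = I₁ cos²(-17° − 42°) = 0.5523 I₀ · cos²(59°) = 0.1465 I₀.
So 7.79 mW/cm² = 0.1465 I₀, giving I₀ = 7.79/0.1465 = 53.18 mW/cm².

I₀ ≈ 53.2 mW/cm²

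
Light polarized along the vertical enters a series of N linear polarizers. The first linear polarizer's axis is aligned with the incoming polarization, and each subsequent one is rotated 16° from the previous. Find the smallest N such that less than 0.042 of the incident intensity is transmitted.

N = 42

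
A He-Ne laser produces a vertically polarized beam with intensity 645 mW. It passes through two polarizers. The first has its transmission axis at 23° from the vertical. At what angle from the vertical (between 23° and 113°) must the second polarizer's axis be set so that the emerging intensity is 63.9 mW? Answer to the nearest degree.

θ ≈ 93°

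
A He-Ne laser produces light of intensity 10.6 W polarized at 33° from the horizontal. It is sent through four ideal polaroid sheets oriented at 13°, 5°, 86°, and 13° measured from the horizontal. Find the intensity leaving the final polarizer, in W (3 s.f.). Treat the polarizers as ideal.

I₁ = 10.6 W · cos²(20°) = 9.36 W.
I₂ = I₁ · cos²(8°) = 9.36 · 0.9806 = 9.179 W.
I₃ = I₂ · cos²(81°) = 9.179 · 0.02447 = 0.2246 W.
I₄ = I₃ · cos²(73°) = 0.2246 · 0.08548 = 0.0192 W.

I ≈ 0.0192 W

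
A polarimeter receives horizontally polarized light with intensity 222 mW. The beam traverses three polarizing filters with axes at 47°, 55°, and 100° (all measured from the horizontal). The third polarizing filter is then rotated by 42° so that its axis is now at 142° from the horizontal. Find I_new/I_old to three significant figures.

Before rotation:
By Malus's law, I₁ = I₀ cos²(47° − 0°) = I₀ cos²(47°) = 0.4651 I₀.
I₂ = I₁ cos²(55° − 47°) = 0.4651 I₀ · cos²(8°) = 0.4561 I₀.
I₃ = I₂ cos²(100° − 55°) = 0.4561 I₀ · cos²(45°) = 0.2281 I₀.
After rotation:
I₁ = I₀ cos²(47° − 0°) = I₀ cos²(47°) = 0.4651 I₀.
I₂ = I₁ cos²(55° − 47°) = 0.4651 I₀ · cos²(8°) = 0.4561 I₀.
I₃ = I₂ cos²(142° − 55°) = 0.4561 I₀ · cos²(87°) = 0.001249 I₀.
Ratio = 0.001249 / 0.2281 = 0.005478.

I_new/I_old ≈ 0.00548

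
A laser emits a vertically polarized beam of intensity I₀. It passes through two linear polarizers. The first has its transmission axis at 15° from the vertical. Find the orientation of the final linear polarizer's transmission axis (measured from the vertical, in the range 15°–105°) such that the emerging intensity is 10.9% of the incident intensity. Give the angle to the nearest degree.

θ ≈ 85°

I₁ = I₀ cos²(15° − 0°) = I₀ cos²(15°) = 0.933 I₀.
Need I₂/I₀ = 0.109, so cos²(θ − 15°) = 0.109 / 0.933 = 0.1168.
θ − 15° = arccos(√0.1168) = 70.0°, giving θ ≈ 15 + 70.0 = 85.0°.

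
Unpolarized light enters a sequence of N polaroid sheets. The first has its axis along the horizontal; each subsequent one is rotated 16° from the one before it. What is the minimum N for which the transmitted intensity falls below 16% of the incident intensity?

First polarizer halves the unpolarized light: factor 1/2.
Each further stage multiplies by cos²(16°) = 0.924.
After N polarizers: T = 0.5·0.924^(N−1). Require T < 0.16 ⇒ N−1 > ln(0.16/0.5)/ln(0.924) = 14.42, so N−1 ≥ 15 and N = 16.
Check: N=16 gives T = 0.1528 < 0.16; N=15 gives T = 0.1654.

N = 16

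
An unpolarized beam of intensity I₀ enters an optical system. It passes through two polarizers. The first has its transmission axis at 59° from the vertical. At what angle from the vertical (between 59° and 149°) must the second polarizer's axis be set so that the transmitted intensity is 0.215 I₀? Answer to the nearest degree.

Unpolarized light through the first polarizer → I₁ = ½ I₀, now polarized at 59°.
Need I₂/I₀ = 0.215, so cos²(θ − 59°) = 0.215 / 0.5 = 0.43.
θ − 59° = arccos(√0.43) = 49.0°, giving θ ≈ 59 + 49.0 = 108.0°.

θ ≈ 108°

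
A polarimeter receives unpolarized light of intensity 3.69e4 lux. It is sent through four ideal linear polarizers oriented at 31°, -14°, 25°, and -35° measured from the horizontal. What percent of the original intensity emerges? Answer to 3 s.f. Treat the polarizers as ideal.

≈ 3.77%

Unpolarized light through the first polarizer → I₁ = 3.69e4 lux/2 = 1.845e+04 lux, polarized at 31°.
I₂ = I₁ · cos²(45°) = 1.845e+04 · 0.5 = 9225 lux.
I₃ = I₂ · cos²(39°) = 9225 · 0.604 = 5571 lux.
I₄ = I₃ · cos²(60°) = 5571 · 0.25 = 1393 lux.
That is 3.775% of the incident intensity.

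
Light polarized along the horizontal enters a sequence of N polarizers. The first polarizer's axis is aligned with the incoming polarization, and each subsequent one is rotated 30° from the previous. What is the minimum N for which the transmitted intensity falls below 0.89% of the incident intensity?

First polarizer is aligned with the polarization: full transmission.
Each further stage multiplies by cos²(30°) = 0.75.
After N polarizers: T = 0.75^(N−1). Require T < 0.0089 ⇒ N−1 > ln(0.0089)/ln(0.75) = 16.41, so N−1 ≥ 17 and N = 18.
Check: N=18 gives T = 0.007517 < 0.0089; N=17 gives T = 0.01002.

N = 18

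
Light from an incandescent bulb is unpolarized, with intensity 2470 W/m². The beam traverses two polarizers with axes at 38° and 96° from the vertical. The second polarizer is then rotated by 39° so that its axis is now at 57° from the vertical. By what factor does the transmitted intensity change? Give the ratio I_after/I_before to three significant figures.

I_new/I_old ≈ 3.18

Before rotation:
Unpolarized light through the first polarizer → I₁ = ½ I₀, now polarized at 38°.
I₂ = I₁ cos²(96° − 38°) = 0.5 I₀ · cos²(58°) = 0.1404 I₀.
After rotation:
Unpolarized light through the first polarizer → I₁ = ½ I₀, now polarized at 38°.
I₂ = I₁ cos²(57° − 38°) = 0.5 I₀ · cos²(19°) = 0.447 I₀.
Ratio = 0.447 / 0.1404 = 3.184.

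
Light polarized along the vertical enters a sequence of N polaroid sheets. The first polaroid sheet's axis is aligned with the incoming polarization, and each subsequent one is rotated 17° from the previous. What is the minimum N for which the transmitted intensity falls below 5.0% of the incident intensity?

First polarizer is aligned with the polarization: full transmission.
Each further stage multiplies by cos²(17°) = 0.9145.
After N polarizers: T = 0.9145^(N−1). Require T < 0.050 ⇒ N−1 > ln(0.050)/ln(0.9145) = 33.53, so N−1 ≥ 34 and N = 35.
Check: N=35 gives T = 0.04792 < 0.050; N=34 gives T = 0.0524.

N = 35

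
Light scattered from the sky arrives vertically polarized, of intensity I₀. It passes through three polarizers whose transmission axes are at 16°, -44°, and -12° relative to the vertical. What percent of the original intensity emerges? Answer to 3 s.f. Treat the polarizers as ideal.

≈ 16.6%

I₁ = I₀ cos²(16° − 0°) = I₀ cos²(16°) = 0.924 I₀.
I₂ = I₁ cos²(-44° − 16°) = 0.924 I₀ · cos²(60°) = 0.231 I₀.
I₃ = I₂ cos²(-12° + 44°) = 0.231 I₀ · cos²(32°) = 0.1661 I₀.
That is 16.61% of the incident intensity.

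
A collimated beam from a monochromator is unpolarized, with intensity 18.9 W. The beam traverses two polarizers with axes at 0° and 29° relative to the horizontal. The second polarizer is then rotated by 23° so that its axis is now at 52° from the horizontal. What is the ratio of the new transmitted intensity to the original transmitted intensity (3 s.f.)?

I_new/I_old ≈ 0.496

Before rotation:
Unpolarized light through the first polarizer → I₁ = ½ I₀, now polarized at 0°.
I₂ = I₁ cos²(29° − 0°) = 0.5 I₀ · cos²(29°) = 0.3825 I₀.
After rotation:
Unpolarized light through the first polarizer → I₁ = ½ I₀, now polarized at 0°.
I₂ = I₁ cos²(52° − 0°) = 0.5 I₀ · cos²(52°) = 0.1895 I₀.
Ratio = 0.1895 / 0.3825 = 0.4955.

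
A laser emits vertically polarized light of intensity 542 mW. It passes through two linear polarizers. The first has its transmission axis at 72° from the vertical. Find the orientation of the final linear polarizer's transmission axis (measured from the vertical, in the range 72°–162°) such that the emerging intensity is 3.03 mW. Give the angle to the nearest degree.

θ ≈ 148°

By Malus's law, I₁ = I₀ cos²(72° − 0°) = I₀ cos²(72°) = 0.09549 I₀.
Target fraction: 3.03 / 542 mW = 0.00559 of I₀.
Need I₂/I₀ = 0.00559, so cos²(θ − 72°) = 0.00559 / 0.09549 = 0.05854.
θ − 72° = arccos(√0.05854) = 76.0°, giving θ ≈ 72 + 76.0 = 148.0°.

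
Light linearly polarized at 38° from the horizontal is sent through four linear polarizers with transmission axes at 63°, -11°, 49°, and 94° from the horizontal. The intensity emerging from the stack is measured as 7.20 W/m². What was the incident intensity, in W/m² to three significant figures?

I₁ = I₀ cos²(63° − 38°) = I₀ cos²(25°) = 0.8214 I₀.
I₂ = I₁ cos²(-11° − 63°) = 0.8214 I₀ · cos²(74°) = 0.06241 I₀.
I₃ = I₂ cos²(49° + 11°) = 0.06241 I₀ · cos²(60°) = 0.0156 I₀.
I₄ = I₃ cos²(94° − 49°) = 0.0156 I₀ · cos²(45°) = 0.007801 I₀.
So 7.20 W/m² = 0.007801 I₀, giving I₀ = 7.20/0.007801 = 923 W/m².

I₀ ≈ 923 W/m²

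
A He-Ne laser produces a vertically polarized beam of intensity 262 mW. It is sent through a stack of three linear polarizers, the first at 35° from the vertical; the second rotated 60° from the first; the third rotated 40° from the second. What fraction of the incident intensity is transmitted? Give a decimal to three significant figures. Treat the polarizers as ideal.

I/I₀ ≈ 0.0984

By Malus's law, I₁ = 262 mW · cos²(35°) = 175.8 mW.
I₂ = I₁ · cos²(60°) = 175.8 · 0.25 = 43.95 mW.
I₃ = I₂ · cos²(40°) = 43.95 · 0.5868 = 25.79 mW.
Transmitted fraction = 0.09844.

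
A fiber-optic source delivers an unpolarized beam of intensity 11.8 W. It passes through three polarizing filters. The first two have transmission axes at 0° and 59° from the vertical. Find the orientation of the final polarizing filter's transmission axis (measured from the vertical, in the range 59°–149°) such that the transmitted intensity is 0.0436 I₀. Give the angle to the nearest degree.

θ ≈ 114°

Unpolarized light through the first polarizer → I₁ = ½ I₀, now polarized at 0°.
I₂ = I₁ cos²(59° − 0°) = 0.5 I₀ · cos²(59°) = 0.1326 I₀.
Need I₃/I₀ = 0.0436, so cos²(θ − 59°) = 0.0436 / 0.1326 = 0.3287.
θ − 59° = arccos(√0.3287) = 55.0°, giving θ ≈ 59 + 55.0 = 114.0°.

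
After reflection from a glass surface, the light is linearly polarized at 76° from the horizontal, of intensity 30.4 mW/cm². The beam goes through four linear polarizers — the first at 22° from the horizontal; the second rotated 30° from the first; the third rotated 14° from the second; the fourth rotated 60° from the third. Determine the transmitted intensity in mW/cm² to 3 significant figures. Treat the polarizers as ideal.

I₁ = 30.4 mW/cm² · cos²(54°) = 10.5 mW/cm².
I₂ = I₁ · cos²(30°) = 10.5 · 0.75 = 7.877 mW/cm².
I₃ = I₂ · cos²(14°) = 7.877 · 0.9415 = 7.416 mW/cm².
I₄ = I₃ · cos²(60°) = 7.416 · 0.25 = 1.854 mW/cm².

I ≈ 1.85 mW/cm²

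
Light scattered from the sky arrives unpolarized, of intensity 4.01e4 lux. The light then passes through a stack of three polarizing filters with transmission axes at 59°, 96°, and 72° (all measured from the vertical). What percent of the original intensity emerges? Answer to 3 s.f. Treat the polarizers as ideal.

≈ 26.6%

Unpolarized light through the first polarizer → I₁ = 4.01e4 lux/2 = 2.005e+04 lux, polarized at 59°.
I₂ = I₁ · cos²(37°) = 2.005e+04 · 0.6378 = 1.279e+04 lux.
I₃ = I₂ · cos²(24°) = 1.279e+04 · 0.8346 = 1.067e+04 lux.
That is 26.62% of the incident intensity.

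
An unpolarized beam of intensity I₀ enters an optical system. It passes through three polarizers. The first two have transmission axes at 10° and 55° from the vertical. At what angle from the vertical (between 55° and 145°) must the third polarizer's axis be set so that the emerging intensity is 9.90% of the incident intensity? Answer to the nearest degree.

θ ≈ 106°

Unpolarized light through the first polarizer → I₁ = ½ I₀, now polarized at 10°.
I₂ = I₁ cos²(55° − 10°) = 0.5 I₀ · cos²(45°) = 0.25 I₀.
Need I₃/I₀ = 0.099, so cos²(θ − 55°) = 0.099 / 0.25 = 0.396.
θ − 55° = arccos(√0.396) = 51.0°, giving θ ≈ 55 + 51.0 = 106.0°.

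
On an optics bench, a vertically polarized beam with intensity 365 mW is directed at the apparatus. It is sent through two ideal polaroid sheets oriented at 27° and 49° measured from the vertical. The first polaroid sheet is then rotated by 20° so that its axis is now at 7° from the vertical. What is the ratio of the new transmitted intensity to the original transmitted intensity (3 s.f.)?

I_new/I_old ≈ 0.797

Before rotation:
I₁ = I₀ cos²(27° − 0°) = I₀ cos²(27°) = 0.7939 I₀.
I₂ = I₁ cos²(49° − 27°) = 0.7939 I₀ · cos²(22°) = 0.6825 I₀.
After rotation:
I₁ = I₀ cos²(7° − 0°) = I₀ cos²(7°) = 0.9851 I₀.
I₂ = I₁ cos²(49° − 7°) = 0.9851 I₀ · cos²(42°) = 0.5441 I₀.
Ratio = 0.5441 / 0.6825 = 0.7972.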